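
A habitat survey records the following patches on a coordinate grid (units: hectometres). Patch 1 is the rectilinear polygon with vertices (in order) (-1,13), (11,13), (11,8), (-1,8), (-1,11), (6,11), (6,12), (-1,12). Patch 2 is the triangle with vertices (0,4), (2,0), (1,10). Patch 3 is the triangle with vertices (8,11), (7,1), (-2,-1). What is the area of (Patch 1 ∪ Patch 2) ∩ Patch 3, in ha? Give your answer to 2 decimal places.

|Patch 1 ∪ Patch 2| = 60.4667.
|(Patch 1 ∪ Patch 2) ∩ Patch 3| = 4.91.

4.91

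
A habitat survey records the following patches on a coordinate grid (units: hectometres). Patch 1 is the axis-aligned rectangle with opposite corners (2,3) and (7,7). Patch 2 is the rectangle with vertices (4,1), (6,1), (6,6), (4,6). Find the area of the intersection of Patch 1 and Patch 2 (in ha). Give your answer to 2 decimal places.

|Patch 1∩Patch 2|: x∈[4,6], y∈[3,6] → 2·3 = 6.

6.00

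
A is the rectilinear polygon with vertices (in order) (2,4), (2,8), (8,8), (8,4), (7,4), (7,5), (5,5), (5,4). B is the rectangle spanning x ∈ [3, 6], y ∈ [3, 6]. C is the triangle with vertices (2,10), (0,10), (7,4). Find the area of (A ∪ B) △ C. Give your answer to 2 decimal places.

|A ∪ B| = 26.
|(A ∪ B) ∩ C| = 2.5119.
|(A ∪ B) △ C| = 26 + 6 − 5.0238 = 26.98.

26.98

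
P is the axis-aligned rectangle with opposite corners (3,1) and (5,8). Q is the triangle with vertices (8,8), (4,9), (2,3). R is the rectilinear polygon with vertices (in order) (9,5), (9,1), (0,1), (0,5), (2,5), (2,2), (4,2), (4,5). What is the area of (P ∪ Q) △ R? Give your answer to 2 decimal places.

|P ∪ Q| = 21.
|(P ∪ Q) ∩ R| = 5.
|(P ∪ Q) △ R| = 21 + 30 − 10 = 41.00.

41.00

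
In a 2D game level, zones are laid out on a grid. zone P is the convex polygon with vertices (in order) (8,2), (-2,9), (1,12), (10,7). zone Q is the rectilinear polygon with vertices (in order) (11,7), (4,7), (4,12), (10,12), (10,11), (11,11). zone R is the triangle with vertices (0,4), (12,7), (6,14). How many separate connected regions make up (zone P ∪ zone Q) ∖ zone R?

(zone P ∪ zone Q) ∖ zone R splits into 4 disjoint pieces (area 16.3536, area 0.5333, area 5.2976, area 11.9766).

4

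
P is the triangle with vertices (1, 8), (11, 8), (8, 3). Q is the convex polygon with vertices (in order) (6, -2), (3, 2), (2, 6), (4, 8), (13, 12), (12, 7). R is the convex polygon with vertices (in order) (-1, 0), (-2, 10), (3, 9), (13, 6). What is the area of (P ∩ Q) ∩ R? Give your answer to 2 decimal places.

The region (P ∩ Q) ∩ R is the polygon with vertices (8.692,4.154), (7.25,3.536), (2.75,6.75), (4,8), (6.333,8), (10.288,6.814).
By the shoelace formula its area is 19.74.

19.74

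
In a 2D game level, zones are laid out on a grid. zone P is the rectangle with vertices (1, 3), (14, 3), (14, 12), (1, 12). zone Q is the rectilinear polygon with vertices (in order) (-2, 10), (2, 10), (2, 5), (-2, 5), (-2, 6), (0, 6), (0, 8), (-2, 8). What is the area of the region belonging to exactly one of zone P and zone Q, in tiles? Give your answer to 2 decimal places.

|zone P| = 117, |zone Q| = 16, |zone P∩zone Q| = 5.
|zone P △ zone Q| = |zone P| + |zone Q| − 2·|zone P∩zone Q| = 117 + 16 − 10 = 123.00.

123.00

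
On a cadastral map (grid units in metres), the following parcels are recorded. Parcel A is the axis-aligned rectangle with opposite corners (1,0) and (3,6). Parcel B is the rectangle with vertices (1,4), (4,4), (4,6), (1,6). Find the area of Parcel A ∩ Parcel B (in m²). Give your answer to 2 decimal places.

|Parcel A∩Parcel B|: x∈[1,3], y∈[4,6] → 2·2 = 4.

4.00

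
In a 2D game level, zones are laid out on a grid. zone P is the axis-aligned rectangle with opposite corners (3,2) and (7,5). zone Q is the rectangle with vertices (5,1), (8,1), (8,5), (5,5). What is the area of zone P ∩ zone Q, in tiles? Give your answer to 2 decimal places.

6.00

|zone P∩zone Q|: x∈[5,7], y∈[2,5] → 2·3 = 6.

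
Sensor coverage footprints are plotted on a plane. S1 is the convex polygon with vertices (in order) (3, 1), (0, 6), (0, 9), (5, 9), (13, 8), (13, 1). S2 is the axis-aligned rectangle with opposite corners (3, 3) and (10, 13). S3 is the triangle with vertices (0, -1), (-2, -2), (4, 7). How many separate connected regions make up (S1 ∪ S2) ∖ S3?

(S1 ∪ S2) ∖ S3 is a single connected region.

1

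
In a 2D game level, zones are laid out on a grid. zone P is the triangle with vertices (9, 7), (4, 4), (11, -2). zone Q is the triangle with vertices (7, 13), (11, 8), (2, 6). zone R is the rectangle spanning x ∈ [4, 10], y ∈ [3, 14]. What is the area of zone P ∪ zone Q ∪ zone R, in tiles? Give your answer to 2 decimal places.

80.90

By inclusion–exclusion:
Individual areas: |zone P| = 25.5, |zone Q| = 26.5, |zone R| = 66.
|zone P∩zone Q| = 0.
|zone P∩zone R| = 13.6944.
|zone Q∩zone R| = 23.4083.
|zone P∩zone Q∩zone R| = 0.
|zone P ∪ zone Q ∪ zone R| = 118 − 37.1028 + 0 = 80.90.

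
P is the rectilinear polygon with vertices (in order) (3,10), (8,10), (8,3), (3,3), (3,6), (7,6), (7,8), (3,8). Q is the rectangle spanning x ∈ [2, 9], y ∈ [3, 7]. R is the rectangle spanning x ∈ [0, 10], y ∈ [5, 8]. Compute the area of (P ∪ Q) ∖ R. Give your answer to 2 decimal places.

|P ∪ Q| = 39.
|(P ∪ Q) ∩ R| = 15.
|(P ∪ Q) ∖ R| = 39 − 15 = 24.00.

24.00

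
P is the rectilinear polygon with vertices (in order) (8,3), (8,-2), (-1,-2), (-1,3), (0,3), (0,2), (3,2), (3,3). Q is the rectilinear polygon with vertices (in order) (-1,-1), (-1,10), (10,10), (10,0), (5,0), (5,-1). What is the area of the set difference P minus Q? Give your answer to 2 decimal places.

12.00

|P| = 42, |P∩Q| = 30.
|P ∖ Q| = |P| − |P∩Q| = 42 − 30 = 12.00.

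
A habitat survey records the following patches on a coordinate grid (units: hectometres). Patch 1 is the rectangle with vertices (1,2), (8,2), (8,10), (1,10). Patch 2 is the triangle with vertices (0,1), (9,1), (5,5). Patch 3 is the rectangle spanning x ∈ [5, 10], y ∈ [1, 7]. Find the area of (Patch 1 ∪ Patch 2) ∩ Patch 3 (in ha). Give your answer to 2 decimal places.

18.50

The region (Patch 1 ∪ Patch 2) ∩ Patch 3 is the polygon with vertices (8,2), (9,1), (5,1), (5,7), (8,7).
By the shoelace formula its area is 18.50.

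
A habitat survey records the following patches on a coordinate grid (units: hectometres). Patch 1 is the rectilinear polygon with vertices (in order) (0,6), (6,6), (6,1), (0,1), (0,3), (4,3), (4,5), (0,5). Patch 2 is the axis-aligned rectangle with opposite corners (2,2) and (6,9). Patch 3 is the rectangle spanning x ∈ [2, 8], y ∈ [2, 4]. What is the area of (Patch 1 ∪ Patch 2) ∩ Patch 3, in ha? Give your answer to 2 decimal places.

8.00

The region (Patch 1 ∪ Patch 2) ∩ Patch 3 is the polygon with vertices (6,2), (2,2), (2,3), (2,4), (6,4).
By the shoelace formula its area is 8.00.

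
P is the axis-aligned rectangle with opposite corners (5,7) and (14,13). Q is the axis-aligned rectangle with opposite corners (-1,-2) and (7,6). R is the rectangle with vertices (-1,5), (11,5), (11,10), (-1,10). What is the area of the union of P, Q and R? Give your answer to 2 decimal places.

By inclusion–exclusion:
Individual areas: |P| = 54, |Q| = 64, |R| = 60.
|P∩Q| = 0 (no overlap).
|P∩R|: x∈[5,11], y∈[7,10] → 6·3 = 18.
|Q∩R|: x∈[-1,7], y∈[5,6] → 8·1 = 8.
|P∩Q∩R| = 0.
|P ∪ Q ∪ R| = 178 − 26 + 0 = 152.00.

152.00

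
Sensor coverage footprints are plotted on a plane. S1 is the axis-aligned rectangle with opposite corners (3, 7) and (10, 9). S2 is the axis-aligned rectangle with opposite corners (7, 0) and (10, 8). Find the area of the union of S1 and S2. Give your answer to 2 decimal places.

By inclusion–exclusion:
Individual areas: |S1| = 14, |S2| = 24.
|S1∩S2|: x∈[7,10], y∈[7,8] → 3·1 = 3.
|S1 ∪ S2| = 38 − 3 = 35.00.

35.00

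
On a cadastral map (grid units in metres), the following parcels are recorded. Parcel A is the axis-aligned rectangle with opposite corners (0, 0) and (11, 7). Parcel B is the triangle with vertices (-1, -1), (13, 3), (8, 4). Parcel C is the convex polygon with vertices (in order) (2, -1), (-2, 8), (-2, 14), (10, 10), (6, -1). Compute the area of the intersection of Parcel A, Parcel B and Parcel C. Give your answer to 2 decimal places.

8.27

The intersection is the polygon with vertices (2.5,0), (1.556,0), (1.406,0.337), (7.772,3.873), (6.812,1.232).
By the shoelace formula its area is 8.27.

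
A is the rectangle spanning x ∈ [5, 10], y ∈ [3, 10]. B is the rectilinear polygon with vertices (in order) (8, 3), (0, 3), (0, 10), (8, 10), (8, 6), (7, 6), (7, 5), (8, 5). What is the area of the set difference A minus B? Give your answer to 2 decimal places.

15.00

|A| = 35, |A∩B| = 20.
|A ∖ B| = |A| − |A∩B| = 35 − 20 = 15.00.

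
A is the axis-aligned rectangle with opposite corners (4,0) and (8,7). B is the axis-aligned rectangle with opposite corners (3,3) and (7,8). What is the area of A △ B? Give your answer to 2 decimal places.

|A∩B|: x∈[4,7], y∈[3,7] → 3·4 = 12.
|A △ B| = |A| + |B| − 2·|A∩B| = 28 + 20 − 24 = 24.00.

24.00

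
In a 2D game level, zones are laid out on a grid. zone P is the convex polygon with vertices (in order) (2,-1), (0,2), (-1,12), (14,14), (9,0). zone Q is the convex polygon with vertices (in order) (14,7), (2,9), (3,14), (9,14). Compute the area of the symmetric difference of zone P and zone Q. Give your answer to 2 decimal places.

121.88

|zone P| = 155.5, |zone Q| = 52, |zone P∩zone Q| = 42.809.
|zone P △ zone Q| = |zone P| + |zone Q| − 2·|zone P∩zone Q| = 155.5 + 52 − 85.6179 = 121.88.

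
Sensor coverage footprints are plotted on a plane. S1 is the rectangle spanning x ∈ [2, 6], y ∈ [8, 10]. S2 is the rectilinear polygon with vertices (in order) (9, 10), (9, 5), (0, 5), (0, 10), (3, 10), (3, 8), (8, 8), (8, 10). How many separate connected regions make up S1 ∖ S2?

S1 ∖ S2 is a single connected region.

1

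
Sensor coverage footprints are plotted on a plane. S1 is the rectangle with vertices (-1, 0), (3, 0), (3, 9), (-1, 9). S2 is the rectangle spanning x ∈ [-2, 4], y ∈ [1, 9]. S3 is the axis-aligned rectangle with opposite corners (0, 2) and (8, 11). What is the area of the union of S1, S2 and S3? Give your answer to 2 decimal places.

96.00

By inclusion–exclusion:
Individual areas: |S1| = 36, |S2| = 48, |S3| = 72.
|S1∩S2|: x∈[-1,3], y∈[1,9] → 4·8 = 32.
|S1∩S3|: x∈[0,3], y∈[2,9] → 3·7 = 21.
|S2∩S3|: x∈[0,4], y∈[2,9] → 4·7 = 28.
|S1∩S2∩S3| = 21.
|S1 ∪ S2 ∪ S3| = 156 − 81 + 21 = 96.00.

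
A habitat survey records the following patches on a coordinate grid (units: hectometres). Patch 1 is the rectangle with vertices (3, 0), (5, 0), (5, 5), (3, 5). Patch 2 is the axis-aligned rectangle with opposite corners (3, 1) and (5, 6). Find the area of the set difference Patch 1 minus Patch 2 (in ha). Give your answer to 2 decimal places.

|Patch 1∩Patch 2|: x∈[3,5], y∈[1,5] → 2·4 = 8.
|Patch 1| = 10.
|Patch 1 ∖ Patch 2| = |Patch 1| − |Patch 1∩Patch 2| = 10 − 8 = 2.00.

2.00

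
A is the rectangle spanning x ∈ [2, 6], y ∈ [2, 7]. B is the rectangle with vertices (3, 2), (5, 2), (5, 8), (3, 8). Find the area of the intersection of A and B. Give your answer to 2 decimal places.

|A∩B|: x∈[3,5], y∈[2,7] → 2·5 = 10.

10.00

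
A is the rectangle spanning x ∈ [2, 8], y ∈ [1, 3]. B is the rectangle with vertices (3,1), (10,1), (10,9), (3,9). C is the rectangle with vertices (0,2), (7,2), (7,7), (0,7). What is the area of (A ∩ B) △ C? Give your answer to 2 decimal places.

|A ∩ B| = 10.
|(A ∩ B) ∩ C| = 4.
|(A ∩ B) △ C| = 10 + 35 − 8 = 37.00.

37.00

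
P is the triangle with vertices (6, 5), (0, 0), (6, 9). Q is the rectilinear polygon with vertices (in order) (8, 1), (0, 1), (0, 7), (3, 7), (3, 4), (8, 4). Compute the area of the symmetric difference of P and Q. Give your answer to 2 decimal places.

36.83

|P| = 12, |Q| = 33, |P∩Q| = 4.0833.
|P △ Q| = |P| + |Q| − 2·|P∩Q| = 12 + 33 − 8.1667 = 36.83.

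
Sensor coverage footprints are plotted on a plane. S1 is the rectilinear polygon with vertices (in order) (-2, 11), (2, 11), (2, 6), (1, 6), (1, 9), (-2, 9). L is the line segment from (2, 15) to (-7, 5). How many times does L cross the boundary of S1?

2

The segment meets the boundary at (-2,10.556), (-1.6,11).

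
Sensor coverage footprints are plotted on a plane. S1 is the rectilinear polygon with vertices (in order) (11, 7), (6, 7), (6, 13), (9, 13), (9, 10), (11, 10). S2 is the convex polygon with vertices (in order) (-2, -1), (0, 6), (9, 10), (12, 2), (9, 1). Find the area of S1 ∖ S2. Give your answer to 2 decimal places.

15.31

|S1| = 24, |S1∩S2| = 8.6875.
|S1 ∖ S2| = |S1| − |S1∩S2| = 24 − 8.6875 = 15.31.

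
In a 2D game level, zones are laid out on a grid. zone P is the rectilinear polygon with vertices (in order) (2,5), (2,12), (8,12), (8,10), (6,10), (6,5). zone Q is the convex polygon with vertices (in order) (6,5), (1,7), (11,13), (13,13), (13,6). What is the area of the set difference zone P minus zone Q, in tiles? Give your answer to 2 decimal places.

|zone P| = 32, |zone P∩zone Q| = 13.2.
|zone P ∖ zone Q| = |zone P| − |zone P∩zone Q| = 32 − 13.2 = 18.80.

18.80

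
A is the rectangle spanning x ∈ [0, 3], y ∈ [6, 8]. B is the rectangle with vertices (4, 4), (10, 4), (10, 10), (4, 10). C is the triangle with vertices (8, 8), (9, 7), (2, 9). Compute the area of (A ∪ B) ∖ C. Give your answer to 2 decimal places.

|A ∪ B| = 42.
|(A ∪ B) ∩ C| = 2.2619.
|(A ∪ B) ∖ C| = 42 − 2.2619 = 39.74.

39.74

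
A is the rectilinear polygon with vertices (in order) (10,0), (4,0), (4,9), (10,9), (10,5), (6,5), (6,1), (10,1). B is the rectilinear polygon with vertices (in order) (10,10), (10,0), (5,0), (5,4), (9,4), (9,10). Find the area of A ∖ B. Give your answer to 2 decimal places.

26.00

|A| = 38, |A∩B| = 12.
|A ∖ B| = |A| − |A∩B| = 38 − 12 = 26.00.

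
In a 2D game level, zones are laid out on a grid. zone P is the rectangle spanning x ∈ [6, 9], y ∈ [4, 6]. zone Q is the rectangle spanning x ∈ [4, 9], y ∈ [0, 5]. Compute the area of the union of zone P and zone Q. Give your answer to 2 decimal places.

By inclusion–exclusion:
Individual areas: |zone P| = 6, |zone Q| = 25.
|zone P∩zone Q|: x∈[6,9], y∈[4,5] → 3·1 = 3.
|zone P ∪ zone Q| = 31 − 3 = 28.00.

28.00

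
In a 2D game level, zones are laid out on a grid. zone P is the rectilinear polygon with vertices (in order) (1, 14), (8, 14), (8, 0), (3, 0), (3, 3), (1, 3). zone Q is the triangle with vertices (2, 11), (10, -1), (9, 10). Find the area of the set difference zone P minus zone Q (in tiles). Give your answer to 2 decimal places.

67.57

|zone P| = 92, |zone P∩zone Q| = 24.4286.
|zone P ∖ zone Q| = |zone P| − |zone P∩zone Q| = 92 − 24.4286 = 67.57.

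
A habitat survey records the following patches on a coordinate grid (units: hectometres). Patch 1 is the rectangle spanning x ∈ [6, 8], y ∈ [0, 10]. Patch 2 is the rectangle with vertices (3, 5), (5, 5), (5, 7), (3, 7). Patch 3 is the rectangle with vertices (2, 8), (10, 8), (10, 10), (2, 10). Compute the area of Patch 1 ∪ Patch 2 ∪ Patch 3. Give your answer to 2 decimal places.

36.00

By inclusion–exclusion:
Individual areas: |Patch 1| = 20, |Patch 2| = 4, |Patch 3| = 16.
|Patch 1∩Patch 2| = 0 (no overlap).
|Patch 1∩Patch 3|: x∈[6,8], y∈[8,10] → 2·2 = 4.
|Patch 2∩Patch 3| = 0 (no overlap).
|Patch 1∩Patch 2∩Patch 3| = 0.
|Patch 1 ∪ Patch 2 ∪ Patch 3| = 40 − 4 + 0 = 36.00.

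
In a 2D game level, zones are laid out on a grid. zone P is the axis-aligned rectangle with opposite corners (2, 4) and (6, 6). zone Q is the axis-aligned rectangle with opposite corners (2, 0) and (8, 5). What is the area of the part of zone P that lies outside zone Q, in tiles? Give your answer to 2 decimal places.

4.00

|zone P∩zone Q|: x∈[2,6], y∈[4,5] → 4·1 = 4.
|zone P| = 8.
|zone P ∖ zone Q| = |zone P| − |zone P∩zone Q| = 8 − 4 = 4.00.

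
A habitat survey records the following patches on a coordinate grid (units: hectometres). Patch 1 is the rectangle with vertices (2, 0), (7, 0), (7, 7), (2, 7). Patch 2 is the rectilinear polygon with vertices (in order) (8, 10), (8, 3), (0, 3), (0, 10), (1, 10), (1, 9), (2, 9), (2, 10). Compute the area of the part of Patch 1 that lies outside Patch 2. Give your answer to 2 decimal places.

|Patch 1| = 35, |Patch 1∩Patch 2| = 20.
|Patch 1 ∖ Patch 2| = |Patch 1| − |Patch 1∩Patch 2| = 35 − 20 = 15.00.

15.00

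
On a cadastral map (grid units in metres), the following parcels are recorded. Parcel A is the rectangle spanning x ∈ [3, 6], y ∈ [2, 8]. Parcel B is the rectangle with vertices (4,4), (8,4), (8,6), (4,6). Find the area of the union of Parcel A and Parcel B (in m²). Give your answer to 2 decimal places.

22.00

By inclusion–exclusion:
Individual areas: |Parcel A| = 18, |Parcel B| = 8.
|Parcel A∩Parcel B|: x∈[4,6], y∈[4,6] → 2·2 = 4.
|Parcel A ∪ Parcel B| = 26 − 4 = 22.00.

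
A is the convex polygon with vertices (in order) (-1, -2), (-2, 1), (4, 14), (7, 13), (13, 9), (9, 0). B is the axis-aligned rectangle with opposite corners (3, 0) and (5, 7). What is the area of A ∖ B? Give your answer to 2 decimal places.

|A| = 144, |A∩B| = 14.
|A ∖ B| = |A| − |A∩B| = 144 − 14 = 130.00.

130.00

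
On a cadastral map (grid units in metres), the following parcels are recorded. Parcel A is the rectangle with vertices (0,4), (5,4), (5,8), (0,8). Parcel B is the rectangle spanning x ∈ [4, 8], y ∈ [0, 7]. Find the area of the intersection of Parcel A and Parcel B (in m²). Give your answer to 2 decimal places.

3.00

|Parcel A∩Parcel B|: x∈[4,5], y∈[4,7] → 1·3 = 3.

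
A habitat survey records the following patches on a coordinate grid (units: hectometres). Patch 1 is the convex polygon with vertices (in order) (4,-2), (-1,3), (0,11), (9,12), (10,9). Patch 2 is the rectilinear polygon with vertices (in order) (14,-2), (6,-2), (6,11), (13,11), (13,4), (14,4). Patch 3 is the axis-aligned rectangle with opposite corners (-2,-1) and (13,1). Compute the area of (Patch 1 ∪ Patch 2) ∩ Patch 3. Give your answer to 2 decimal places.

20.18

|Patch 1 ∪ Patch 2| = 172.5.
|(Patch 1 ∪ Patch 2) ∩ Patch 3| = 20.18.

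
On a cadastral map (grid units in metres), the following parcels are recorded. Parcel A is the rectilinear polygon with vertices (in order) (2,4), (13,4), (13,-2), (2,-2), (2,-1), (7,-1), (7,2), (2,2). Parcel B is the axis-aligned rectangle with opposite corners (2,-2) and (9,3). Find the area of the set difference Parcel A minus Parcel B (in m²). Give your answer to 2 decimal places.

|Parcel A| = 51, |Parcel A∩Parcel B| = 20.
|Parcel A ∖ Parcel B| = |Parcel A| − |Parcel A∩Parcel B| = 51 − 20 = 31.00.

31.00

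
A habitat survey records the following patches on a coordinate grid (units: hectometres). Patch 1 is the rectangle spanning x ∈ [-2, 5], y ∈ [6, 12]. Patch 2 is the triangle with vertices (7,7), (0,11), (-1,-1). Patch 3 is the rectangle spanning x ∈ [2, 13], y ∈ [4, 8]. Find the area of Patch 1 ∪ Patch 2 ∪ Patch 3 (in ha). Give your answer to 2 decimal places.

By inclusion–exclusion:
Individual areas: |Patch 1| = 42, |Patch 2| = 44, |Patch 3| = 44.
|Patch 1∩Patch 2| = 18.8988.
|Patch 1∩Patch 3|: x∈[2,5], y∈[6,8] → 3·2 = 6.
|Patch 2∩Patch 3| = 14.625.
|Patch 1∩Patch 2∩Patch 3| = 6.
|Patch 1 ∪ Patch 2 ∪ Patch 3| = 130 − 39.5238 + 6 = 96.48.

96.48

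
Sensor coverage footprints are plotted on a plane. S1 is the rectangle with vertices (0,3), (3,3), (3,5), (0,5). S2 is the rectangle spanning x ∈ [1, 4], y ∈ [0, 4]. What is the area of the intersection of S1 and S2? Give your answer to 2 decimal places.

2.00

|S1∩S2|: x∈[1,3], y∈[3,4] → 2·1 = 2.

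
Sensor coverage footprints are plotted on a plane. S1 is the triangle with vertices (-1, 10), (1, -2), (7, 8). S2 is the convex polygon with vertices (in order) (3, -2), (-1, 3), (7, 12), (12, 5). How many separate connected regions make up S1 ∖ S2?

S1 ∖ S2 splits into 2 disjoint pieces (area 14.3796, area 1.7293).

2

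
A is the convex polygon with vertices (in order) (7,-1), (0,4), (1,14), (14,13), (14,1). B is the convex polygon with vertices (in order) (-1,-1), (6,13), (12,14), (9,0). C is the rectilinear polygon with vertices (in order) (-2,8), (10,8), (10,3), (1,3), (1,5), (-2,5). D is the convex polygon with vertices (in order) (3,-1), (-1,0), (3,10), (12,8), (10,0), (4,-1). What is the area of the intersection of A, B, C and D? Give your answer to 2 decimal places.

The intersection is the polygon with vertices (10,8), (10,4.667), (9.643,3), (1.4,3), (1.105,3.211), (3.5,8).
By the shoelace formula its area is 38.41.

38.41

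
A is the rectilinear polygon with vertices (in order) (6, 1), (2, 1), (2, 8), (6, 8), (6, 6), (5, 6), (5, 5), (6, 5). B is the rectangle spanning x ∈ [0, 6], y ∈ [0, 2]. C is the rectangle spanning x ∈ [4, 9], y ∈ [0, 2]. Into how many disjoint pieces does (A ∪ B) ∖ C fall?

(A ∪ B) ∖ C is a single connected region.

1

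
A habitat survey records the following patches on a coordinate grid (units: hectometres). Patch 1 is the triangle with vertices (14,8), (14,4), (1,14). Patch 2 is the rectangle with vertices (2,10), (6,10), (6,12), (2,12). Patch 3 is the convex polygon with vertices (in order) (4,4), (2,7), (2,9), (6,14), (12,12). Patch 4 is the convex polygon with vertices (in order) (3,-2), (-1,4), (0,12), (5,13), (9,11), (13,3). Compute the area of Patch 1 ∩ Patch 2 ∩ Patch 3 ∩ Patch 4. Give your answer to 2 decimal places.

The intersection is the polygon with vertices (6,11.692), (6,10.154), (4.095,11.619), (4.4,12), (5.333,12).
By the shoelace formula its area is 1.96.

1.96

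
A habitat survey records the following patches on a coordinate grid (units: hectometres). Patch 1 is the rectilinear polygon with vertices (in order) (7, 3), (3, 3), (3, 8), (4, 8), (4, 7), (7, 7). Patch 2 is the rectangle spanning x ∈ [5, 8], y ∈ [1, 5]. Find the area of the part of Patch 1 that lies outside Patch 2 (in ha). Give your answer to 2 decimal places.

13.00

|Patch 1| = 17, |Patch 1∩Patch 2| = 4.
|Patch 1 ∖ Patch 2| = |Patch 1| − |Patch 1∩Patch 2| = 17 − 4 = 13.00.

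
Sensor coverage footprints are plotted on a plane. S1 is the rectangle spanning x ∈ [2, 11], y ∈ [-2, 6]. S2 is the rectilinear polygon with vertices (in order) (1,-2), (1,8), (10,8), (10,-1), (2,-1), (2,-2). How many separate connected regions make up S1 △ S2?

S1 △ S2 is a single connected region.

1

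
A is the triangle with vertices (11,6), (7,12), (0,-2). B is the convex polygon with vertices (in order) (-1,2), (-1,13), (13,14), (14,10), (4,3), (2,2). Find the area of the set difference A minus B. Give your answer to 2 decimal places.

|A| = 49, |A∩B| = 28.6705.
|A ∖ B| = |A| − |A∩B| = 49 − 28.6705 = 20.33.

20.33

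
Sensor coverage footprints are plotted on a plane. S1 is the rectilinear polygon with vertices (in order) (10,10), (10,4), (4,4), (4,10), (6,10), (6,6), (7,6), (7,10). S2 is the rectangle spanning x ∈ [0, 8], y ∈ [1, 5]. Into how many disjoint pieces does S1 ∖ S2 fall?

S1 ∖ S2 is a single connected region.

1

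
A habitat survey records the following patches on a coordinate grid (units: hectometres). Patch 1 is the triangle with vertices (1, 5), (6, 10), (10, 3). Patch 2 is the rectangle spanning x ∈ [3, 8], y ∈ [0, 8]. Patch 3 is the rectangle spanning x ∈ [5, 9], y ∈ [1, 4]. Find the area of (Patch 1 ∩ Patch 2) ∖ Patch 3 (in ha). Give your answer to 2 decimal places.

18.16

|Patch 1 ∩ Patch 2| = 18.8571.
|(Patch 1 ∩ Patch 2) ∩ Patch 3| = 0.6944.
|(Patch 1 ∩ Patch 2) ∖ Patch 3| = 18.8571 − 0.6944 = 18.16.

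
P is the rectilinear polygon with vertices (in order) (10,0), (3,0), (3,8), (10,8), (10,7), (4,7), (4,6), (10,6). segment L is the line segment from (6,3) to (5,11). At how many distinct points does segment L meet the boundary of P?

3

The segment meets the boundary at (5.375,8), (5.5,7), (5.625,6).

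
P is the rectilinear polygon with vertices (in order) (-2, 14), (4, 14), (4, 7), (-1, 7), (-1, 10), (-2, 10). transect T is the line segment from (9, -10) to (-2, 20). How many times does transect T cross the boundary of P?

The segment meets the boundary at (0.2,14), (2.767,7).

2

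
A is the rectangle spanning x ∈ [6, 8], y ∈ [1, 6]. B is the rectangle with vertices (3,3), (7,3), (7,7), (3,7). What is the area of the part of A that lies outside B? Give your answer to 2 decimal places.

|A∩B|: x∈[6,7], y∈[3,6] → 1·3 = 3.
|A| = 10.
|A ∖ B| = |A| − |A∩B| = 10 − 3 = 7.00.

7.00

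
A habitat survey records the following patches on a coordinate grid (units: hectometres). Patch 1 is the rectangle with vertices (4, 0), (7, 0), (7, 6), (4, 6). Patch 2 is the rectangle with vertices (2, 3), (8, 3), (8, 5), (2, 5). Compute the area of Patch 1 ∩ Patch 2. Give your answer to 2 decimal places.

6.00

|Patch 1∩Patch 2|: x∈[4,7], y∈[3,5] → 3·2 = 6.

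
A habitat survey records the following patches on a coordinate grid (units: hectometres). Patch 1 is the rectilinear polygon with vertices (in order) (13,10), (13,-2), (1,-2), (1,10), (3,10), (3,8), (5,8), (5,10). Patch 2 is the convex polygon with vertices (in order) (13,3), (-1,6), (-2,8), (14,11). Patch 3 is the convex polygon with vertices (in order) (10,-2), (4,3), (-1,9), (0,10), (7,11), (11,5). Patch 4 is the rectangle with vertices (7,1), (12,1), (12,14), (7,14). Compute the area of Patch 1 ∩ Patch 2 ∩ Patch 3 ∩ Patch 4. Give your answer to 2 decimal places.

The intersection is the polygon with vertices (7.778,9.833), (11,5), (10.782,3.475), (7,4.286), (7,9.688).
By the shoelace formula its area is 15.89.

15.89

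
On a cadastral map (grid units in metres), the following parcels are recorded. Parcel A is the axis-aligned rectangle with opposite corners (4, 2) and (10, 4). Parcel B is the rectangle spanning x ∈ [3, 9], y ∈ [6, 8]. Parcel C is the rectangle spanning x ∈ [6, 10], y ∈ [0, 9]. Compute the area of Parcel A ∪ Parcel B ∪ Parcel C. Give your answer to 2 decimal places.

By inclusion–exclusion:
Individual areas: |Parcel A| = 12, |Parcel B| = 12, |Parcel C| = 36.
|Parcel A∩Parcel B| = 0 (no overlap).
|Parcel A∩Parcel C|: x∈[6,10], y∈[2,4] → 4·2 = 8.
|Parcel B∩Parcel C|: x∈[6,9], y∈[6,8] → 3·2 = 6.
|Parcel A∩Parcel B∩Parcel C| = 0.
|Parcel A ∪ Parcel B ∪ Parcel C| = 60 − 14 + 0 = 46.00.

46.00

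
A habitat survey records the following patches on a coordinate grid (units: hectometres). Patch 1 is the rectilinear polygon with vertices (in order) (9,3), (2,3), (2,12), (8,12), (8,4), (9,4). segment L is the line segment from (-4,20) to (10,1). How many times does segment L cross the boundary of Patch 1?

2

The segment meets the boundary at (8.526,3), (2,11.857).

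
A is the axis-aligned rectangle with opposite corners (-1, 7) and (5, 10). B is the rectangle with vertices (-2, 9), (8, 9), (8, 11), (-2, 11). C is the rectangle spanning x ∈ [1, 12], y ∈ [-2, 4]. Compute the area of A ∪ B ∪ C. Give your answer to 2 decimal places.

By inclusion–exclusion:
Individual areas: |A| = 18, |B| = 20, |C| = 66.
|A∩B|: x∈[-1,5], y∈[9,10] → 6·1 = 6.
|A∩C| = 0 (no overlap).
|B∩C| = 0 (no overlap).
|A∩B∩C| = 0.
|A ∪ B ∪ C| = 104 − 6 + 0 = 98.00.

98.00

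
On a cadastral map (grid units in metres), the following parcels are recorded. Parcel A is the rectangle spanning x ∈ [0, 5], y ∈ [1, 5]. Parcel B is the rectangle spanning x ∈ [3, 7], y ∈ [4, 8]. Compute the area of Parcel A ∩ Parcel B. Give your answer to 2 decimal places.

|Parcel A∩Parcel B|: x∈[3,5], y∈[4,5] → 2·1 = 2.

2.00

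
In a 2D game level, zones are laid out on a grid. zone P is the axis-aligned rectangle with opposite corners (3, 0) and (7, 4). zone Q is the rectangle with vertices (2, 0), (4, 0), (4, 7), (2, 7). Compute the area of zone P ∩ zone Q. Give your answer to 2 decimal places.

|zone P∩zone Q|: x∈[3,4], y∈[0,4] → 1·4 = 4.

4.00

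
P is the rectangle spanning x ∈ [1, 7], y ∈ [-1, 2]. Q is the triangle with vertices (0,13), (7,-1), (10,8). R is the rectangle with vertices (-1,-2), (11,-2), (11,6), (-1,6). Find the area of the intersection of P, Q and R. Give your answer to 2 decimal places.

2.25

The intersection is the polygon with vertices (7,-1), (5.5,2), (7,2).
By the shoelace formula its area is 2.25.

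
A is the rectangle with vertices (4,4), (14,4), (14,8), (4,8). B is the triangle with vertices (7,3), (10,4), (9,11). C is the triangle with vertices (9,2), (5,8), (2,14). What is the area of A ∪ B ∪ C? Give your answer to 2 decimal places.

By inclusion–exclusion:
Individual areas: |A| = 40, |B| = 11, |C| = 3.
|A∩B| = 7.8571.
|A∩C| = 1.3333.
|B∩C| = 0.1969.
|A∩B∩C| = 0.1095.
|A ∪ B ∪ C| = 54 − 9.3873 + 0.1095 = 44.72.

44.72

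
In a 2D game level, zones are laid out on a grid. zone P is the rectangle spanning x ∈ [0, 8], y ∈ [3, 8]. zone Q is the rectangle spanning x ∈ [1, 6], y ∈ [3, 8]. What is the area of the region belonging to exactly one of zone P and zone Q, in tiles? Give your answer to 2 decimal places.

|zone P∩zone Q|: x∈[1,6], y∈[3,8] → 5·5 = 25.
|zone P △ zone Q| = |zone P| + |zone Q| − 2·|zone P∩zone Q| = 40 + 25 − 50 = 15.00.

15.00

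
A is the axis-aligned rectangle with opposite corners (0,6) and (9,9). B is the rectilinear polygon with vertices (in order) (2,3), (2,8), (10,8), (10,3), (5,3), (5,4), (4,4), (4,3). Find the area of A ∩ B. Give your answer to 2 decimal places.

14.00

The intersection is the polygon with vertices (9,6), (2,6), (2,8), (9,8).
By the shoelace formula its area is 14.00.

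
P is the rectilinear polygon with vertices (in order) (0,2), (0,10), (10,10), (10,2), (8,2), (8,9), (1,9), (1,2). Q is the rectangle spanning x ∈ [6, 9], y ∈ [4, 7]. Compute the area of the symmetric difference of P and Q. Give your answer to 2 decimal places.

|P| = 31, |Q| = 9, |P∩Q| = 3.
|P △ Q| = |P| + |Q| − 2·|P∩Q| = 31 + 9 − 6 = 34.00.

34.00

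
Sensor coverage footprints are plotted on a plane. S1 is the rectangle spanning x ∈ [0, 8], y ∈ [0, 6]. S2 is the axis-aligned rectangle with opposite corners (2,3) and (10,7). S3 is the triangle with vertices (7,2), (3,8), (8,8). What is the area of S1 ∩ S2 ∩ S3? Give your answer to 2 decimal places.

6.25

The intersection is the polygon with vertices (6.333,3), (4.333,6), (7.667,6), (7.167,3).
By the shoelace formula its area is 6.25.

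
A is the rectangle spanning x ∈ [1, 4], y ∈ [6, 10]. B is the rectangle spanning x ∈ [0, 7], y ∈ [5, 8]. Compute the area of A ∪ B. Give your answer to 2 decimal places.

27.00

By inclusion–exclusion:
Individual areas: |A| = 12, |B| = 21.
|A∩B|: x∈[1,4], y∈[6,8] → 3·2 = 6.
|A ∪ B| = 33 − 6 = 27.00.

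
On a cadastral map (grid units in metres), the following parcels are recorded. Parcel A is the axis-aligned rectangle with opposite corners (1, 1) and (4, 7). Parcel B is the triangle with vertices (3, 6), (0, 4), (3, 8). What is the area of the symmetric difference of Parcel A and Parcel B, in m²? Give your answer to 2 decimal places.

16.42

|Parcel A| = 18, |Parcel B| = 3, |Parcel A∩Parcel B| = 2.2917.
|Parcel A △ Parcel B| = |Parcel A| + |Parcel B| − 2·|Parcel A∩Parcel B| = 18 + 3 − 4.5833 = 16.42.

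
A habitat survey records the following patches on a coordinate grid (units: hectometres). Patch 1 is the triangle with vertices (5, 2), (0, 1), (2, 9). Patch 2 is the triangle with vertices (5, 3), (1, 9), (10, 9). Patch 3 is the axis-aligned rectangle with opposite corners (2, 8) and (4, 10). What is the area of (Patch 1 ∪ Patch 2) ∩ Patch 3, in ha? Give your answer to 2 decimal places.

The region (Patch 1 ∪ Patch 2) ∩ Patch 3 is the polygon with vertices (4,9), (4,8), (2,8), (2,9).
By the shoelace formula its area is 2.00.

2.00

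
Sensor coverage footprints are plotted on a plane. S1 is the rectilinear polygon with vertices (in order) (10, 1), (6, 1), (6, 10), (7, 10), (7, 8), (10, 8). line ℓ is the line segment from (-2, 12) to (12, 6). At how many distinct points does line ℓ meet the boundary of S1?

The segment meets the boundary at (10,6.857), (7.333,8), (7,8.143), (6,8.571).

4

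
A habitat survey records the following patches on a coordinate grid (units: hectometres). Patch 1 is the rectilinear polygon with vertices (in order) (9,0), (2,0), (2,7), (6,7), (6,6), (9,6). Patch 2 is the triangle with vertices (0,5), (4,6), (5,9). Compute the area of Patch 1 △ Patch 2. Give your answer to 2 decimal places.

|Patch 1| = 46, |Patch 2| = 5.5, |Patch 1∩Patch 2| = 2.5667.
|Patch 1 △ Patch 2| = |Patch 1| + |Patch 2| − 2·|Patch 1∩Patch 2| = 46 + 5.5 − 5.1333 = 46.37.

46.37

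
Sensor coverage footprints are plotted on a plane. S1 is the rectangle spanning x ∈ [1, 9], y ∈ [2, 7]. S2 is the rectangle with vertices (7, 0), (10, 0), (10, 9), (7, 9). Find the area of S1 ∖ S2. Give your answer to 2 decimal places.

30.00

|S1∩S2|: x∈[7,9], y∈[2,7] → 2·5 = 10.
|S1| = 40.
|S1 ∖ S2| = |S1| − |S1∩S2| = 40 − 10 = 30.00.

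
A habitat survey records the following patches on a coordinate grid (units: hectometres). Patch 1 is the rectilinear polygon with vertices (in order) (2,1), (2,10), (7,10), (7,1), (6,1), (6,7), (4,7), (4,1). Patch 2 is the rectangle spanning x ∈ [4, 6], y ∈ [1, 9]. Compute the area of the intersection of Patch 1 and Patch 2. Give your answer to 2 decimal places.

4.00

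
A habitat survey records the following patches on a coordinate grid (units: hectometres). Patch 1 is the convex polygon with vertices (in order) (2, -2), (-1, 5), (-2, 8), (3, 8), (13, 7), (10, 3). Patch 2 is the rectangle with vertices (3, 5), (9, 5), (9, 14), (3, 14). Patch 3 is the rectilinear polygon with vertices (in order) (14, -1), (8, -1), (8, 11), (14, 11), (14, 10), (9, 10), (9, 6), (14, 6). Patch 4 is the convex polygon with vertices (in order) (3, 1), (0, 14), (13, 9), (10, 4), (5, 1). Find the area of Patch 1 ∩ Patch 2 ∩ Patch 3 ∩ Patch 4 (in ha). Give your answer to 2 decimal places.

2.45

The intersection is the polygon with vertices (9,5), (8,5), (8,7.5), (9,7.4), (9,6).
By the shoelace formula its area is 2.45.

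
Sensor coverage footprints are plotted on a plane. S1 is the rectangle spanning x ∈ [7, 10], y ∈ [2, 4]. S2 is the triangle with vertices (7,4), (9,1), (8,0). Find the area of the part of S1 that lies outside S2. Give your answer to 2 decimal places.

|S1| = 6, |S1∩S2| = 0.8333.
|S1 ∖ S2| = |S1| − |S1∩S2| = 6 − 0.8333 = 5.17.

5.17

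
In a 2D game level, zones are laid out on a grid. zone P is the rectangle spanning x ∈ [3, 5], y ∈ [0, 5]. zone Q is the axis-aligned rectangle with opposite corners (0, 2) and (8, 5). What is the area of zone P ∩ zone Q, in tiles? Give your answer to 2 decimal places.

|zone P∩zone Q|: x∈[3,5], y∈[2,5] → 2·3 = 6.

6.00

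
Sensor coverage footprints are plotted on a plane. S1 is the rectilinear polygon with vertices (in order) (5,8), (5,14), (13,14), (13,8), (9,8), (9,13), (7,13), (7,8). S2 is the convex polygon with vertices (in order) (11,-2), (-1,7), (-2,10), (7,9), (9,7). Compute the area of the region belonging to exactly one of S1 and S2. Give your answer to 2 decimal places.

101.56

|S1| = 38, |S2| = 68, |S1∩S2| = 2.2222.
|S1 △ S2| = |S1| + |S2| − 2·|S1∩S2| = 38 + 68 − 4.4444 = 101.56.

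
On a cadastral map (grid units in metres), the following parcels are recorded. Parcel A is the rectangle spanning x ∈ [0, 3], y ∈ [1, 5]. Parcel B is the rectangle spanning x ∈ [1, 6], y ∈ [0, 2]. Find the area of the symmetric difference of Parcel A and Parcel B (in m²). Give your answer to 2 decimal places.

18.00

|Parcel A∩Parcel B|: x∈[1,3], y∈[1,2] → 2·1 = 2.
|Parcel A △ Parcel B| = |Parcel A| + |Parcel B| − 2·|Parcel A∩Parcel B| = 12 + 10 − 4 = 18.00.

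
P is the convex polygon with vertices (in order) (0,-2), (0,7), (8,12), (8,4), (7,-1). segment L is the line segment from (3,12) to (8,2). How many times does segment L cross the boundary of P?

The segment meets the boundary at (7.714,2.571), (4.19,9.619).

2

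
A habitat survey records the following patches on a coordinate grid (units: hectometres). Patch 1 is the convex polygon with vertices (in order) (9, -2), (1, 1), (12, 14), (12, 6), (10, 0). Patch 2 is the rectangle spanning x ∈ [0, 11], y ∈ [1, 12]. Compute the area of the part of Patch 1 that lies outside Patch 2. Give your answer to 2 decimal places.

|Patch 1| = 81.5, |Patch 1∩Patch 2| = 58.141.
|Patch 1 ∖ Patch 2| = |Patch 1| − |Patch 1∩Patch 2| = 81.5 − 58.141 = 23.36.

23.36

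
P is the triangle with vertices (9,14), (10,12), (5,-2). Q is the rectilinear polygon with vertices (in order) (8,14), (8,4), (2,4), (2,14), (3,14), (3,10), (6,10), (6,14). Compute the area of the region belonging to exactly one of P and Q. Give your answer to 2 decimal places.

|P| = 12, |Q| = 48, |P∩Q| = 3.4714.
|P △ Q| = |P| + |Q| − 2·|P∩Q| = 12 + 48 − 6.9429 = 53.06.

53.06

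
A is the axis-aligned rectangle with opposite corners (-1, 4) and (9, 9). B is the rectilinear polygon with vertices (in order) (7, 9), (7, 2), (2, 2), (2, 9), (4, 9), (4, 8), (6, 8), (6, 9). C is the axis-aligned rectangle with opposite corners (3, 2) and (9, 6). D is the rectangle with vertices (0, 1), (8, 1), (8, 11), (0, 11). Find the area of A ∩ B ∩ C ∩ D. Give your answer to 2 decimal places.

8.00

The intersection is the polygon with vertices (3,4), (3,6), (7,6), (7,4).
By the shoelace formula its area is 8.00.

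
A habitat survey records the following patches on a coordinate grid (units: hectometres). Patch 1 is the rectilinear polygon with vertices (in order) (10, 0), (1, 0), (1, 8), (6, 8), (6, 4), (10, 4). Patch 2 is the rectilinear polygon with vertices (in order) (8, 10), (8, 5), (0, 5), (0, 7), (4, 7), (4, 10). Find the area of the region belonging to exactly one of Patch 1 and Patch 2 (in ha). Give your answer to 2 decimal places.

|Patch 1| = 56, |Patch 2| = 28, |Patch 1∩Patch 2| = 12.
|Patch 1 △ Patch 2| = |Patch 1| + |Patch 2| − 2·|Patch 1∩Patch 2| = 56 + 28 − 24 = 60.00.

60.00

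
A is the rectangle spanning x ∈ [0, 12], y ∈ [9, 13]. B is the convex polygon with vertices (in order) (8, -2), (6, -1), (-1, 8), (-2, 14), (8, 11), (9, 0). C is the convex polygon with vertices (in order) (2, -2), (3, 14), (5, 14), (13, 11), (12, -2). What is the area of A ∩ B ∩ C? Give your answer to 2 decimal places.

14.64

The intersection is the polygon with vertices (8,11), (8.182,9), (2.688,9), (2.908,12.528).
By the shoelace formula its area is 14.64.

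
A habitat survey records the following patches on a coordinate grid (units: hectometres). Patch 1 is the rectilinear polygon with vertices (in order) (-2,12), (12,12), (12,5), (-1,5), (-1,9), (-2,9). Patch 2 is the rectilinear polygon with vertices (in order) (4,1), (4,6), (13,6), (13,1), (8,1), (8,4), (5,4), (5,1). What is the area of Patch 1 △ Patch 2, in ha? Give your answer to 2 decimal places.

|Patch 1| = 94, |Patch 2| = 36, |Patch 1∩Patch 2| = 8.
|Patch 1 △ Patch 2| = |Patch 1| + |Patch 2| − 2·|Patch 1∩Patch 2| = 94 + 36 − 16 = 114.00.

114.00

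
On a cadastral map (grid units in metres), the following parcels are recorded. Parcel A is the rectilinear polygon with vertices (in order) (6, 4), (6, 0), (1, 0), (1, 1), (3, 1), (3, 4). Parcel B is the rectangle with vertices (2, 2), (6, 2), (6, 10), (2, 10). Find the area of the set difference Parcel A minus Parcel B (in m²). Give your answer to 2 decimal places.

8.00

|Parcel A| = 14, |Parcel A∩Parcel B| = 6.
|Parcel A ∖ Parcel B| = |Parcel A| − |Parcel A∩Parcel B| = 14 − 6 = 8.00.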